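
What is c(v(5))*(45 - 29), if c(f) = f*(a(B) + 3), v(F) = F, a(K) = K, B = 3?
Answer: 480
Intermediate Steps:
c(f) = 6*f (c(f) = f*(3 + 3) = f*6 = 6*f)
c(v(5))*(45 - 29) = (6*5)*(45 - 29) = 30*16 = 480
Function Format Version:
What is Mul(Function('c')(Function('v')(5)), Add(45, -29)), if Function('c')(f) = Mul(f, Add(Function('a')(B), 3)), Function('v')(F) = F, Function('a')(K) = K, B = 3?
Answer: 480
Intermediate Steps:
Function('c')(f) = Mul(6, f) (Function('c')(f) = Mul(f, Add(3, 3)) = Mul(f, 6) = Mul(6, f))
Mul(Function('c')(Function('v')(5)), Add(45, -29)) = Mul(Mul(6, 5), Add(45, -29)) = Mul(30, 16) = 480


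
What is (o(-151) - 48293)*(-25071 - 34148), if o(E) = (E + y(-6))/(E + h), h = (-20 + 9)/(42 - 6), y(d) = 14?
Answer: 15577382602541/5447 ≈ 2.8598e+9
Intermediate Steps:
h = -11/36 ≈ -0.30556
o(E) = (14 + E)/(-11/36 + E) (o(E) = (E + 14)/(E - 11/36) = (14 + E)/(-11/36 + E))
(o(-151) - 48293)*(-25071 - 34148) = (36*(14 - 151)/(-11 + 36*(-151)) - 48293)*(-25071 - 34148) = (36*(-137)/(-11 - 5436) - 48293)*(-59219) = (36*(-137)/(-5447) - 48293)*(-59219) = (36*(-1/5447)*(-137) - 48293)*(-59219) = (4932/5447 - 48293)*(-59219) = -263047039/5447*(-59219) = 15577382602541/5447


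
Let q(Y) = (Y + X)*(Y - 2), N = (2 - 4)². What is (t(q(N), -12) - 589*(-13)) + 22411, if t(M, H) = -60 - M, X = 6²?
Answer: 29928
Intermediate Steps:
N = 4 (N = (-2)² = 4)
X = 36
q(Y) = (-2 + Y)*(36 + Y) (q(Y) = (Y + 36)*(Y - 2) = (36 + Y)*(-2 + Y) = (-2 + Y)*(36 + Y))
(t(q(N), -12) - 589*(-13)) + 22411 = ((-60 - (-72 + 4² + 34*4)) - 589*(-13)) + 22411 = ((-60 - (-72 + 16 + 136)) + 7657) + 22411 = ((-60 - 1*80) + 7657) + 22411 = ((-60 - 80) + 7657) + 22411 = (-140 + 7657) + 22411 = 7517 + 22411 = 29928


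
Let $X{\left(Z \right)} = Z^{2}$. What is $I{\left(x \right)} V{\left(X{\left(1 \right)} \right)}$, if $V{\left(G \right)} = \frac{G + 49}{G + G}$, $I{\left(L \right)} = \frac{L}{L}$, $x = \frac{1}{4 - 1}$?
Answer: $25$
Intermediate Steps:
$x = \frac{1}{3} \approx 0.33333$
$I{\left(L \right)} = 1$
$V{\left(G \right)} = \frac{49 + G}{2 G}$
$I{\left(x \right)} V{\left(X{\left(1 \right)} \right)} = 1 \frac{49 + 1^{2}}{2 \cdot 1^{2}} = 1 \frac{49 + 1}{2 \cdot 1} = 1 \cdot \frac{1}{2} \cdot 1 \cdot 50 = 1 \cdot 25 = 25$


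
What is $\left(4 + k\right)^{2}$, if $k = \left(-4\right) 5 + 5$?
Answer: $121$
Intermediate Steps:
$k = -15$ ($k = -20 + 5 = -15$)
$\left(4 + k\right)^{2} = \left(4 - 15\right)^{2} = \left(-11\right)^{2} = 121$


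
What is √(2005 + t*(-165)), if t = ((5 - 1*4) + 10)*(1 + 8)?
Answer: I*√14330 ≈ 119.71*I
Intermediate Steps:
t = 99 (t = ((5 - 4) + 10)*9 = (1 + 10)*9 = 11*9 = 99)
√(2005 + t*(-165)) = √(2005 + 99*(-165)) = √(2005 - 16335) = √(-14330) = I*√14330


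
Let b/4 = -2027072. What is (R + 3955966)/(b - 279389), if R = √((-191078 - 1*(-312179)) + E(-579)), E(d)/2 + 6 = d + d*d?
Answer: -3955966/8387677 - 13*√4677/8387677 ≈ -0.47175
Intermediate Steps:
b = -8108288 (b = 4*(-2027072) = -8108288)
E(d) = -12 + 2*d + 2*d² (E(d) = -12 + 2*(d + d*d) = -12 + 2*(d + d²) = -12 + (2*d + 2*d²) = -12 + 2*d + 2*d²)
R = 13*√4677 (R = √((-191078 - 1*(-312179)) + (-12 + 2*(-579) + 2*(-579)²)) = √((-191078 + 312179) + (-12 - 1158 + 2*335241)) = √(121101 + (-12 - 1158 + 670482)) = √(121101 + 669312) = √790413 = 13*√4677 ≈ 889.05)
(R + 3955966)/(b - 279389) = (13*√4677 + 3955966)/(-8108288 - 279389) = (3955966 + 13*√4677)/(-8387677) = (3955966 + 13*√4677)*(-1/8387677) = -3955966/8387677 - 13*√4677/8387677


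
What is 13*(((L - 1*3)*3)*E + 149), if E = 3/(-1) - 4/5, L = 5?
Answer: 8203/5 ≈ 1640.6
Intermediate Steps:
E = -19/5 (E = 3*(-1) - 4*1/5 = -3 - 4/5 = -19/5 ≈ -3.8000)
13*(((L - 1*3)*3)*E + 149) = 13*(((5 - 1*3)*3)*(-19/5) + 149) = 13*(((5 - 3)*3)*(-19/5) + 149) = 13*((2*3)*(-19/5) + 149) = 13*(6*(-19/5) + 149) = 13*(-114/5 + 149) = 13*(631/5) = 8203/5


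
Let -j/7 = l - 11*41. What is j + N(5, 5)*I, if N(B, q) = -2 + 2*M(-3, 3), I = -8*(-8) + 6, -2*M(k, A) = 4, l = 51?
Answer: 2380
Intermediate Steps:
M(k, A) = -2 (M(k, A) = -½*4 = -2)
I = 70 (I = 64 + 6 = 70)
N(B, q) = -6 (N(B, q) = -2 + 2*(-2) = -2 - 4 = -6)
j = 2800 (j = -7*(51 - 11*41) = -7*(51 - 451) = -7*(-400) = 2800)
j + N(5, 5)*I = 2800 - 6*70 = 2800 - 420 = 2380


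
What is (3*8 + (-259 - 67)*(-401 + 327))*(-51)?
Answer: -1231548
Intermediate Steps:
(3*8 + (-259 - 67)*(-401 + 327))*(-51) = (24 - 326*(-74))*(-51) = (24 + 24124)*(-51) = 24148*(-51) = -1231548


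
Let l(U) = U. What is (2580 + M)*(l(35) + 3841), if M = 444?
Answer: 11721024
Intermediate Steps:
(2580 + M)*(l(35) + 3841) = (2580 + 444)*(35 + 3841) = 3024*3876 = 11721024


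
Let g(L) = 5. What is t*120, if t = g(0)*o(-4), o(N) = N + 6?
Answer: 1200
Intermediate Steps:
o(N) = 6 + N
t = 10 (t = 5*(6 - 4) = 5*2 = 10)
t*120 = 10*120 = 1200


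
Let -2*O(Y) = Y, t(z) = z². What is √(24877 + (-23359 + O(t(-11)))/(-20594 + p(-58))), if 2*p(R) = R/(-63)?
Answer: √167502368017878694/2594786 ≈ 157.73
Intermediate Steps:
O(Y) = -Y/2
p(R) = -R/126 (p(R) = (R/(-63))/2 = (R*(-1/63))/2 = (-R/63)/2 = -R/126)
√(24877 + (-23359 + O(t(-11)))/(-20594 + p(-58))) = √(24877 + (-23359 - ½*(-11)²)/(-20594 - 1/126*(-58))) = √(24877 + (-23359 - ½*121)/(-20594 + 29/63)) = √(24877 + (-23359 - 121/2)/(-1297393/63)) = √(24877 - 46839/2*(-63/1297393)) = √(24877 + 2950857/2594786) = √(64553442179/2594786) = √167502368017878694/2594786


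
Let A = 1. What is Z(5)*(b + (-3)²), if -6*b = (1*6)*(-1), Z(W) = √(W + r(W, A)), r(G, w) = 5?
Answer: 10*√10 ≈ 31.623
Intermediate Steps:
Z(W) = √(5 + W) (Z(W) = √(W + 5) = √(5 + W))
b = 1 (b = -1*6*(-1)/6 = -(-1) = -⅙*(-6) = 1)
Z(5)*(b + (-3)²) = √(5 + 5)*(1 + (-3)²) = √10*(1 + 9) = √10*10 = 10*√10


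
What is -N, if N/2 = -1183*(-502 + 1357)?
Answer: 2022930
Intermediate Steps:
N = -2022930 (N = 2*(-1183*(-502 + 1357)) = 2*(-1183*855) = 2*(-1011465) = -2022930)
-N = -1*(-2022930) = 2022930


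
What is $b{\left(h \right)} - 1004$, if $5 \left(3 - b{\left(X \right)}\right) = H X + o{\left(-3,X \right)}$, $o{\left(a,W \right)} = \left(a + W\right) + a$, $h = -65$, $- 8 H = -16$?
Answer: $- \frac{4804}{5} \approx -960.8$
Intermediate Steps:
$H = 2$ ($H = \left(- \frac{1}{8}\right) \left(-16\right) = 2$)
$o{\left(a,W \right)} = W + 2 a$ ($o{\left(a,W \right)} = \left(W + a\right) + a = W + 2 a$)
$b{\left(X \right)} = \frac{21}{5} - \frac{3 X}{5}$ ($b{\left(X \right)} = 3 - \frac{2 X + \left(X + 2 \left(-3\right)\right)}{5} = 3 - \frac{2 X + \left(X - 6\right)}{5} = 3 - \frac{2 X + \left(-6 + X\right)}{5} = 3 - \frac{-6 + 3 X}{5} = 3 - \left(- \frac{6}{5} + \frac{3 X}{5}\right) = \frac{21}{5} - \frac{3 X}{5}$)
$b{\left(h \right)} - 1004 = \left(\frac{21}{5} - -39\right) - 1004 = \left(\frac{21}{5} + 39\right) - 1004 = \frac{216}{5} - 1004 = - \frac{4804}{5}$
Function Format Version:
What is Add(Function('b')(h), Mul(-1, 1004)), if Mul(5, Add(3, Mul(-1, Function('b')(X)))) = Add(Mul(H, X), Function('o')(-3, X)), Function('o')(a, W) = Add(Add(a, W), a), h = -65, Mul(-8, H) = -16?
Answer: Rational(-4804, 5) ≈ -960.80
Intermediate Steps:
H = 2 (H = Mul(Rational(-1, 8), -16) = 2)
Function('o')(a, W) = Add(W, Mul(2, a)) (Function('o')(a, W) = Add(Add(W, a), a) = Add(W, Mul(2, a)))
Function('b')(X) = Add(Rational(21, 5), Mul(Rational(-3, 5), X)) (Function('b')(X) = Add(3, Mul(Rational(-1, 5), Add(Mul(2, X), Add(X, Mul(2, -3))))) = Add(3, Mul(Rational(-1, 5), Add(Mul(2, X), Add(X, -6)))) = Add(3, Mul(Rational(-1, 5), Add(Mul(2, X), Add(-6, X)))) = Add(3, Mul(Rational(-1, 5), Add(-6, Mul(3, X)))) = Add(3, Add(Rational(6, 5), Mul(Rational(-3, 5), X))) = Add(Rational(21, 5), Mul(Rational(-3, 5), X)))
Add(Function('b')(h), Mul(-1, 1004)) = Add(Add(Rational(21, 5), Mul(Rational(-3, 5), -65)), Mul(-1, 1004)) = Add(Add(Rational(21, 5), 39), -1004) = Add(Rational(216, 5), -1004) = Rational(-4804, 5)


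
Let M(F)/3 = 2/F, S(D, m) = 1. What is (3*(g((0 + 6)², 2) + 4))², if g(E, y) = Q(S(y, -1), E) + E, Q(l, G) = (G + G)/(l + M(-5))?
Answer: 921600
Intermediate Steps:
M(F) = 6/F (M(F) = 3*(2/F) = 6/F)
Q(l, G) = 2*G/(-6/5 + l) (Q(l, G) = (G + G)/(l + 6/(-5)) = (2*G)/(l + 6*(-⅕)) = (2*G)/(l - 6/5) = (2*G)/(-6/5 + l) = 2*G/(-6/5 + l))
g(E, y) = -9*E (g(E, y) = 10*E/(-6 + 5*1) + E = 10*E/(-6 + 5) + E = 10*E/(-1) + E = 10*E*(-1) + E = -10*E + E = -9*E)
(3*(g((0 + 6)², 2) + 4))² = (3*(-9*(0 + 6)² + 4))² = (3*(-9*6² + 4))² = (3*(-9*36 + 4))² = (3*(-324 + 4))² = (3*(-320))² = (-960)² = 921600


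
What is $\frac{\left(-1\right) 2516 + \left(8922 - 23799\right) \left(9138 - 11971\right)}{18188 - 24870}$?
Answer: $- \frac{42144025}{6682} \approx -6307.1$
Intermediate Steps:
$\frac{\left(-1\right) 2516 + \left(8922 - 23799\right) \left(9138 - 11971\right)}{18188 - 24870} = \frac{-2516 - -42146541}{-6682} = \left(-2516 + 42146541\right) \left(- \frac{1}{6682}\right) = 42144025 \left(- \frac{1}{6682}\right) = - \frac{42144025}{6682}$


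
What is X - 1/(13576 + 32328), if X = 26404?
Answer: 1212049215/45904 ≈ 26404.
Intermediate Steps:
X - 1/(13576 + 32328) = 26404 - 1/(13576 + 32328) = 26404 - 1/45904 = 1212049215/45904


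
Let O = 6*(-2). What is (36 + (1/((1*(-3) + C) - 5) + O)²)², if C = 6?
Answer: 591361/16 ≈ 36960.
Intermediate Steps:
O = -12
(36 + (1/((1*(-3) + C) - 5) + O)²)² = (36 + (1/((1*(-3) + 6) - 5) - 12)²)² = (36 + (1/((-3 + 6) - 5) - 12)²)² = (36 + (1/(3 - 5) - 12)²)² = (36 + (1/(-2) - 12)²)² = (36 + (-½ - 12)²)² = (36 + (-25/2)²)² = (36 + 625/4)² = (769/4)² = 591361/16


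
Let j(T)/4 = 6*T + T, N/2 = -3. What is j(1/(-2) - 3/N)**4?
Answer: 0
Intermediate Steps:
N = -6 (N = 2*(-3) = -6)
j(T) = 28*T (j(T) = 4*(6*T + T) = 4*(7*T) = 28*T)
j(1/(-2) - 3/N)**4 = (28*(1/(-2) - 3/(-6)))**4 = (28*(1*(-1/2) - 3*(-1/6)))**4 = (28*(-1/2 + 1/2))**4 = (28*0)**4 = 0**4 = 0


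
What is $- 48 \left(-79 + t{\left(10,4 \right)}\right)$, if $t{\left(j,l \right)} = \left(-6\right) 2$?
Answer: $4368$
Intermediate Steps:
$t{\left(j,l \right)} = -12$
$- 48 \left(-79 + t{\left(10,4 \right)}\right) = - 48 \left(-79 - 12\right) = \left(-48\right) \left(-91\right) = 4368$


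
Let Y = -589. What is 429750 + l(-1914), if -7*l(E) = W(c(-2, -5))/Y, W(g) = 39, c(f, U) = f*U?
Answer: 1771859289/4123 ≈ 4.2975e+5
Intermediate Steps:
c(f, U) = U*f
l(E) = 39/4123 (l(E) = -39/(7*(-589)) = -39*(-1)/(7*589) = -1/7*(-39/589) = 39/4123)
429750 + l(-1914) = 429750 + 39/4123 = 1771859289/4123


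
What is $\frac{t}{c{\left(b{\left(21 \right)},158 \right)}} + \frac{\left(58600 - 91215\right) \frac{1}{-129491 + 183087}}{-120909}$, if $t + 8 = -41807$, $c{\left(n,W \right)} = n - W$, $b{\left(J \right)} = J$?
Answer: $\frac{270971188384915}{887792710668} \approx 305.22$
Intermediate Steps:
$t = -41815$ ($t = -8 - 41807 = -41815$)
$\frac{t}{c{\left(b{\left(21 \right)},158 \right)}} + \frac{\left(58600 - 91215\right) \frac{1}{-129491 + 183087}}{-120909} = - \frac{41815}{21 - 158} + \frac{\left(58600 - 91215\right) \frac{1}{-129491 + 183087}}{-120909} = - \frac{41815}{21 - 158} + - \frac{32615}{53596} \left(- \frac{1}{120909}\right) = - \frac{41815}{-137} + \left(-32615\right) \frac{1}{53596} \left(- \frac{1}{120909}\right) = \left(-41815\right) \left(- \frac{1}{137}\right) - - \frac{32615}{6480238764} = \frac{41815}{137} + \frac{32615}{6480238764} = \frac{270971188384915}{887792710668}$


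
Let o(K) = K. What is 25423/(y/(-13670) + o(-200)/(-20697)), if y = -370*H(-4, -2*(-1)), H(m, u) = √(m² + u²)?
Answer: -9832664622115590/582695414521 + 550822707264467853*√5/5826954145210 ≈ 1.9450e+5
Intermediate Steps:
y = -740*√5 (y = -370*√((-4)² + (-2*(-1))²) = -370*√(16 + 2²) = -370*√(16 + 4) = -740*√5 ≈ -1654.7)
25423/(y/(-13670) + o(-200)/(-20697)) = 25423/(-740*√5/(-13670) - 200/(-20697)) = 25423/(-740*√5*(-1/13670) - 200*(-1/20697)) = 25423/(74*√5/1367 + 200/20697) = 25423/(200/20697 + 74*√5/1367)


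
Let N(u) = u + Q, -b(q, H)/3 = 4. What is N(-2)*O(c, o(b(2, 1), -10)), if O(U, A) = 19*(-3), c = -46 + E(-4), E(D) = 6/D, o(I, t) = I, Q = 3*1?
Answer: -57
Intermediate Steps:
b(q, H) = -12 (b(q, H) = -3*4 = -12)
Q = 3
c = -95/2 (c = -46 + 6/(-4) = -46 + 6*(-1/4) = -46 - 3/2 = -95/2 ≈ -47.500)
N(u) = 3 + u (N(u) = u + 3 = 3 + u)
O(U, A) = -57
N(-2)*O(c, o(b(2, 1), -10)) = (3 - 2)*(-57) = 1*(-57) = -57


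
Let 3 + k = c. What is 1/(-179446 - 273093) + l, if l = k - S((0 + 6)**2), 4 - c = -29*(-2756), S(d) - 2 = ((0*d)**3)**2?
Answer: -36169179576/452539 ≈ -79925.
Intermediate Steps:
S(d) = 2 (S(d) = 2 + ((0*d)**3)**2 = 2 + (0**3)**2 = 2 + 0**2 = 2 + 0 = 2)
c = -79920 (c = 4 - (-29)*(-2756) = 4 - 1*79924 = 4 - 79924 = -79920)
k = -79923 (k = -3 - 79920 = -79923)
l = -79925 (l = -79923 - 1*2 = -79923 - 2 = -79925)
1/(-179446 - 273093) + l = 1/(-179446 - 273093) - 79925 = 1/(-452539) - 79925 = -1/452539 - 79925 = -36169179576/452539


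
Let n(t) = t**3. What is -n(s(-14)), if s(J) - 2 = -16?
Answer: 2744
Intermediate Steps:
s(J) = -14 (s(J) = 2 - 16 = -14)
-n(s(-14)) = -1*(-14)**3 = -1*(-2744) = 2744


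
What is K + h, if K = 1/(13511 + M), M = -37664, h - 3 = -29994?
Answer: -724372624/24153 ≈ -29991.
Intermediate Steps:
h = -29991 (h = 3 - 29994 = -29991)
K = -1/24153 (K = 1/(13511 - 37664) = 1/(-24153) = -1/24153 ≈ -4.1403e-5)
K + h = -1/24153 - 29991 = -724372624/24153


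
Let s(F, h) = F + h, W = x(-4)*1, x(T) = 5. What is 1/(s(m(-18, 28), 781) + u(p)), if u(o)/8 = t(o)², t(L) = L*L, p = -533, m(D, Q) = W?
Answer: 1/645652480154 ≈ 1.5488e-12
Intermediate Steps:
W = 5 (W = 5*1 = 5)
m(D, Q) = 5
t(L) = L²
u(o) = 8*o⁴ (u(o) = 8*(o²)² = 8*o⁴)
1/(s(m(-18, 28), 781) + u(p)) = 1/((5 + 781) + 8*(-533)⁴) = 1/(786 + 8*80706559921) = 1/(786 + 645652479368) = 1/645652480154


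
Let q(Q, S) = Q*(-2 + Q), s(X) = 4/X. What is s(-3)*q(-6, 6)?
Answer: -64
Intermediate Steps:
s(-3)*q(-6, 6) = (4/(-3))*(-6*(-2 - 6)) = (4*(-1/3))*(-6*(-8)) = -4/3*48 = -64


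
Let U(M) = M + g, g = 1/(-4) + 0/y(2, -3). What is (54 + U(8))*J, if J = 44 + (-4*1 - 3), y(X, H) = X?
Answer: 9139/4 ≈ 2284.8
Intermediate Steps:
g = -¼ (g = 1/(-4) + 0/2 = 1*(-¼) + 0*(½) = -¼ + 0 = -¼ ≈ -0.25000)
J = 37 (J = 44 + (-4 - 3) = 44 - 7 = 37)
U(M) = -¼ + M (U(M) = M - ¼ = -¼ + M)
(54 + U(8))*J = (54 + (-¼ + 8))*37 = (54 + 31/4)*37 = (247/4)*37 = 9139/4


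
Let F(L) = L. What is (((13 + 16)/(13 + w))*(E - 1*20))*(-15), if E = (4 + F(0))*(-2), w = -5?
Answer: 3045/2 ≈ 1522.5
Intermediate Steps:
E = -8 (E = (4 + 0)*(-2) = 4*(-2) = -8)
(((13 + 16)/(13 + w))*(E - 1*20))*(-15) = (((13 + 16)/(13 - 5))*(-8 - 1*20))*(-15) = ((29/8)*(-8 - 20))*(-15) = ((29*(⅛))*(-28))*(-15) = ((29/8)*(-28))*(-15) = -203/2*(-15) = 3045/2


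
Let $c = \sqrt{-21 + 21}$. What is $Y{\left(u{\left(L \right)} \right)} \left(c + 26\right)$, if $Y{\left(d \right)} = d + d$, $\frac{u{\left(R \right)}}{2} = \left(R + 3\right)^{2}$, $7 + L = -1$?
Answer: $2600$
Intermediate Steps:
$L = -8$ ($L = -7 - 1 = -8$)
$u{\left(R \right)} = 2 \left(3 + R\right)^{2}$ ($u{\left(R \right)} = 2 \left(R + 3\right)^{2} = 2 \left(3 + R\right)^{2}$)
$Y{\left(d \right)} = 2 d$
$c = 0$ ($c = \sqrt{0} = 0$)
$Y{\left(u{\left(L \right)} \right)} \left(c + 26\right) = 2 \cdot 2 \left(3 - 8\right)^{2} \left(0 + 26\right) = 2 \cdot 2 \left(-5\right)^{2} \cdot 26 = 2 \cdot 2 \cdot 25 \cdot 26 = 2 \cdot 50 \cdot 26 = 100 \cdot 26 = 2600$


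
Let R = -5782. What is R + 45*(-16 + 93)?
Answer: -2317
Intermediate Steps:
R + 45*(-16 + 93) = -5782 + 45*(-16 + 93) = -5782 + 45*77 = -5782 + 3465 = -2317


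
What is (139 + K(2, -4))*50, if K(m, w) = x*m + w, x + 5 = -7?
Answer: 5550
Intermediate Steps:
x = -12 (x = -5 - 7 = -12)
K(m, w) = w - 12*m (K(m, w) = -12*m + w = w - 12*m)
(139 + K(2, -4))*50 = (139 + (-4 - 12*2))*50 = (139 + (-4 - 24))*50 = (139 - 28)*50 = 111*50 = 5550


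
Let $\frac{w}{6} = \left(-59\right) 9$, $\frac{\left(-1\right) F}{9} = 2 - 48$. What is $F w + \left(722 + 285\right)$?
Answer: $-1317997$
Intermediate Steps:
$F = 414$ ($F = - 9 \left(2 - 48\right) = \left(-9\right) \left(-46\right) = 414$)
$w = -3186$ ($w = 6 \left(\left(-59\right) 9\right) = 6 \left(-531\right) = -3186$)
$F w + \left(722 + 285\right) = 414 \left(-3186\right) + \left(722 + 285\right) = -1319004 + 1007 = -1317997$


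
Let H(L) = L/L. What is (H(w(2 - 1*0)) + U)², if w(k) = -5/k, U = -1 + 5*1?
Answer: 25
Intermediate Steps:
U = 4 (U = -1 + 5 = 4)
H(L) = 1
(H(w(2 - 1*0)) + U)² = (1 + 4)² = 5² = 25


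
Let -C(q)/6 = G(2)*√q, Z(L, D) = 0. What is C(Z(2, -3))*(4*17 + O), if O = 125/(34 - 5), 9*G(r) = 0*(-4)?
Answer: 0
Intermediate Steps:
G(r) = 0 (G(r) = (0*(-4))/9 = (⅑)*0 = 0)
O = 125/29 ≈ 4.3103
C(q) = 0 (C(q) = -0*√q = -6*0 = 0)
C(Z(2, -3))*(4*17 + O) = 0*(4*17 + 125/29) = 0*(68 + 125/29) = 0*(2097/29) = 0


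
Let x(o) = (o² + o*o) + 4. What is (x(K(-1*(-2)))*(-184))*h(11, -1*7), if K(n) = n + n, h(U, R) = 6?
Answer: -39744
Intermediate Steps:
K(n) = 2*n
x(o) = 4 + 2*o² (x(o) = (o² + o²) + 4 = 2*o² + 4 = 4 + 2*o²)
(x(K(-1*(-2)))*(-184))*h(11, -1*7) = ((4 + 2*(2*(-1*(-2)))²)*(-184))*6 = ((4 + 2*(2*2)²)*(-184))*6 = ((4 + 2*4²)*(-184))*6 = ((4 + 2*16)*(-184))*6 = ((4 + 32)*(-184))*6 = (36*(-184))*6 = -6624*6 = -39744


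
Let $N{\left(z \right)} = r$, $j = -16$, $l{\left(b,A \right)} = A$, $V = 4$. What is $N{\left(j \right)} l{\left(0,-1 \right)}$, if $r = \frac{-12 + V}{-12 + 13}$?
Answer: $8$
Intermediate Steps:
$r = -8$ ($r = \frac{-12 + 4}{-12 + 13} = - \frac{8}{1} = \left(-8\right) 1 = -8$)
$N{\left(z \right)} = -8$
$N{\left(j \right)} l{\left(0,-1 \right)} = \left(-8\right) \left(-1\right) = 8$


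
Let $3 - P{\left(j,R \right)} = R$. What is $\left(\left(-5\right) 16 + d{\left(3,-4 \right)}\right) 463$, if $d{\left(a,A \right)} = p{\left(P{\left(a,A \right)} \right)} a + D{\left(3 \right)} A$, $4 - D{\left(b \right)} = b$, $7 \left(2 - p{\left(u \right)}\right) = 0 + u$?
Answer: $-37503$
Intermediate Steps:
$P{\left(j,R \right)} = 3 - R$
$p{\left(u \right)} = 2 - \frac{u}{7}$ ($p{\left(u \right)} = 2 - \frac{0 + u}{7} = 2 - \frac{u}{7}$)
$D{\left(b \right)} = 4 - b$
$d{\left(a,A \right)} = A + a \left(\frac{11}{7} + \frac{A}{7}\right)$ ($d{\left(a,A \right)} = \left(2 - \frac{3 - A}{7}\right) a + \left(4 - 3\right) A = \left(2 + \left(- \frac{3}{7} + \frac{A}{7}\right)\right) a + \left(4 - 3\right) A = \left(\frac{11}{7} + \frac{A}{7}\right) a + 1 A = a \left(\frac{11}{7} + \frac{A}{7}\right) + A = A + a \left(\frac{11}{7} + \frac{A}{7}\right)$)
$\left(\left(-5\right) 16 + d{\left(3,-4 \right)}\right) 463 = \left(\left(-5\right) 16 - \left(4 - \frac{3 \left(11 - 4\right)}{7}\right)\right) 463 = \left(-80 - \left(4 - 3\right)\right) 463 = \left(-80 + \left(-4 + 3\right)\right) 463 = \left(-80 - 1\right) 463 = \left(-81\right) 463 = -37503$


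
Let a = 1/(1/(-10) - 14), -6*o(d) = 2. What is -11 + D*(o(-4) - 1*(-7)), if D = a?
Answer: -4853/423 ≈ -11.473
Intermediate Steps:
o(d) = -1/3 (o(d) = -1/6*2 = -1/3)
a = -10/141 (a = 1/(-1/10 - 14) = 1/(-141/10) = -10/141 ≈ -0.070922)
D = -10/141 ≈ -0.070922
-11 + D*(o(-4) - 1*(-7)) = -11 - 10*(-1/3 - 1*(-7))/141 = -11 - 10*(-1/3 + 7)/141 = -11 - 10/141*20/3 = -11 - 200/423 = -4853/423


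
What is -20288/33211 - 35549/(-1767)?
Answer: 60250997/3088623 ≈ 19.507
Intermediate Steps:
-20288/33211 - 35549/(-1767) = -20288*1/33211 - 35549*(-1/1767) = -20288/33211 + 1871/93 = 60250997/3088623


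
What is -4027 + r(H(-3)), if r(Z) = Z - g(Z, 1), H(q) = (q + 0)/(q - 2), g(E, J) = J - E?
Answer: -20134/5 ≈ -4026.8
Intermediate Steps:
H(q) = q/(-2 + q)
r(Z) = -1 + 2*Z (r(Z) = Z - (1 - Z) = Z + (-1 + Z) = -1 + 2*Z)
-4027 + r(H(-3)) = -4027 + (-1 + 2*(-3/(-2 - 3))) = -4027 + (-1 + 2*(-3/(-5))) = -4027 + (-1 + 2*(-3*(-⅕))) = -4027 + (-1 + 2*(⅗)) = -4027 + (-1 + 6/5) = -4027 + ⅕ = -20134/5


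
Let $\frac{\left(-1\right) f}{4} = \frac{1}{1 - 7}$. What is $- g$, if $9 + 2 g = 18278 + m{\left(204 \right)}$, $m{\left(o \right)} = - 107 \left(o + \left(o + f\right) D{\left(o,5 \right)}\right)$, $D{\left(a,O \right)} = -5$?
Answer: $- \frac{317813}{6} \approx -52969.0$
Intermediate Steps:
$f = \frac{2}{3}$ ($f = - \frac{4}{1 - 7} = - \frac{4}{-6} = \left(-4\right) \left(- \frac{1}{6}\right) = \frac{2}{3} \approx 0.66667$)
$m{\left(o \right)} = \frac{1070}{3} + 428 o$ ($m{\left(o \right)} = - 107 \left(o + \left(o + \frac{2}{3}\right) \left(-5\right)\right) = - 107 \left(o + \left(\frac{2}{3} + o\right) \left(-5\right)\right) = - 107 \left(o - \left(\frac{10}{3} + 5 o\right)\right) = - 107 \left(- \frac{10}{3} - 4 o\right) = \frac{1070}{3} + 428 o$)
$g = \frac{317813}{6}$ ($g = - \frac{9}{2} + \frac{18278 + \left(\frac{1070}{3} + 428 \cdot 204\right)}{2} = - \frac{9}{2} + \frac{18278 + \left(\frac{1070}{3} + 87312\right)}{2} = - \frac{9}{2} + \frac{18278 + \frac{263006}{3}}{2} = - \frac{9}{2} + \frac{1}{2} \cdot \frac{317840}{3} = - \frac{9}{2} + \frac{158920}{3} = \frac{317813}{6} \approx 52969.0$)
$- g = \left(-1\right) \frac{317813}{6} = - \frac{317813}{6}$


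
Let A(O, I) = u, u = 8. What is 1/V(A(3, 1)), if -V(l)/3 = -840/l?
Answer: 1/315 ≈ 0.0031746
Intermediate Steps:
A(O, I) = 8
V(l) = 2520/l (V(l) = -(-2520)/l = 2520/l)
1/V(A(3, 1)) = 1/(2520/8) = 1/(2520*(⅛)) = 1/315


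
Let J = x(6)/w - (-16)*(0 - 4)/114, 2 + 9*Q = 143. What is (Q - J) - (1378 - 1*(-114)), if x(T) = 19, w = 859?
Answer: -72259304/48963 ≈ -1475.8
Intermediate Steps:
Q = 47/3 (Q = -2/9 + (1/9)*143 = -2/9 + 143/9 = 47/3 ≈ 15.667)
J = -26405/48963 (J = 19/859 - (-16)*(0 - 4)/114 = 19*(1/859) - (-16)*(-4)*(1/114) = 19/859 - 4*16*(1/114) = 19/859 - 64*1/114 = 19/859 - 32/57 = -26405/48963 ≈ -0.53928)
(Q - J) - (1378 - 1*(-114)) = (47/3 - 1*(-26405/48963)) - (1378 - 1*(-114)) = (47/3 + 26405/48963) - (1378 + 114) = 793492/48963 - 1*1492 = 793492/48963 - 1492 = -72259304/48963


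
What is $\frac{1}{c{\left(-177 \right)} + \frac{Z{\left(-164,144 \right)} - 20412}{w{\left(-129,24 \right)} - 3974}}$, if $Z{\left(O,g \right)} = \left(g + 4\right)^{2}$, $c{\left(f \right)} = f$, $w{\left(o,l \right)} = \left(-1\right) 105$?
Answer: $- \frac{4079}{723475} \approx -0.0056381$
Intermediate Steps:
$w{\left(o,l \right)} = -105$
$Z{\left(O,g \right)} = \left(4 + g\right)^{2}$
$\frac{1}{c{\left(-177 \right)} + \frac{Z{\left(-164,144 \right)} - 20412}{w{\left(-129,24 \right)} - 3974}} = \frac{1}{-177 + \frac{\left(4 + 144\right)^{2} - 20412}{-105 - 3974}} = \frac{1}{-177 + \frac{148^{2} - 20412}{-4079}} = \frac{1}{-177 + \left(21904 - 20412\right) \left(- \frac{1}{4079}\right)} = \frac{1}{-177 + 1492 \left(- \frac{1}{4079}\right)} = \frac{1}{-177 - \frac{1492}{4079}} = \frac{1}{- \frac{723475}{4079}} = - \frac{4079}{723475}$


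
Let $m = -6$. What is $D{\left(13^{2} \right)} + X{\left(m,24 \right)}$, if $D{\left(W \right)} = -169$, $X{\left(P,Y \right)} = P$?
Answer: $-175$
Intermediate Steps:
$D{\left(13^{2} \right)} + X{\left(m,24 \right)} = -169 - 6 = -175$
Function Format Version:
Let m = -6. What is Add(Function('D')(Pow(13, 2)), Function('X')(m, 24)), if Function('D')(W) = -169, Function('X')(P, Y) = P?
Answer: -175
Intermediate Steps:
Add(Function('D')(Pow(13, 2)), Function('X')(m, 24)) = Add(-169, -6) = -175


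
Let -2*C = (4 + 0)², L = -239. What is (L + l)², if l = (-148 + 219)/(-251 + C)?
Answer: 3840528784/67081 ≈ 57252.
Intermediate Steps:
C = -8 (C = -(4 + 0)²/2 = -½*4² = -½*16 = -8)
l = -71/259 (l = (-148 + 219)/(-251 - 8) = 71/(-259) = 71*(-1/259) = -71/259 ≈ -0.27413)
(L + l)² = (-239 - 71/259)² = (-61972/259)² = 3840528784/67081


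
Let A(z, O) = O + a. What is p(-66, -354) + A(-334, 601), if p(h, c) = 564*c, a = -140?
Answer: -199195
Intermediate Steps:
A(z, O) = -140 + O (A(z, O) = O - 140 = -140 + O)
p(-66, -354) + A(-334, 601) = 564*(-354) + (-140 + 601) = -199656 + 461 = -199195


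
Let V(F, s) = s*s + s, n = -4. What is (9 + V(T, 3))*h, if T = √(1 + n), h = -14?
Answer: -294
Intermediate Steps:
T = I*√3 (T = √(1 - 4) = √(-3) = I*√3 ≈ 1.732*I)
V(F, s) = s + s² (V(F, s) = s² + s = s + s²)
(9 + V(T, 3))*h = (9 + 3*(1 + 3))*(-14) = (9 + 3*4)*(-14) = (9 + 12)*(-14) = 21*(-14) = -294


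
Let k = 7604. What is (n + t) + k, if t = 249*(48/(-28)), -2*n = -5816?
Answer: 70596/7 ≈ 10085.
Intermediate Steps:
n = 2908 (n = -1/2*(-5816) = 2908)
t = -2988/7 (t = 249*(48*(-1/28)) = 249*(-12/7) = -2988/7 ≈ -426.86)
(n + t) + k = (2908 - 2988/7) + 7604 = 17368/7 + 7604 = 70596/7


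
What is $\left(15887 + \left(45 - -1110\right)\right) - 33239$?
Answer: $-16197$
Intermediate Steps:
$\left(15887 + \left(45 - -1110\right)\right) - 33239 = \left(15887 + \left(45 + 1110\right)\right) - 33239 = \left(15887 + 1155\right) - 33239 = 17042 - 33239 = -16197$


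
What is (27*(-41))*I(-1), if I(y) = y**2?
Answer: -1107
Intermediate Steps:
(27*(-41))*I(-1) = (27*(-41))*(-1)**2 = -1107*1 = -1107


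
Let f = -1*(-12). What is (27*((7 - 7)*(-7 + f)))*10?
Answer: 0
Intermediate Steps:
f = 12
(27*((7 - 7)*(-7 + f)))*10 = (27*((7 - 7)*(-7 + 12)))*10 = (27*(0*5))*10 = (27*0)*10 = 0*10 = 0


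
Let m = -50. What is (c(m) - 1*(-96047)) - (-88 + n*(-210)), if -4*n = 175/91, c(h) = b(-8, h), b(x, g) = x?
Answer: 2496677/26 ≈ 96026.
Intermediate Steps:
c(h) = -8
n = -25/52 (n = -175/(4*91) = -¼*25/13 = -25/52 ≈ -0.48077)
(c(m) - 1*(-96047)) - (-88 + n*(-210)) = (-8 - 1*(-96047)) - (-88 - 25/52*(-210)) = (-8 + 96047) - (-88 + 2625/26) = 96039 - 1*337/26 = 96039 - 337/26 = 2496677/26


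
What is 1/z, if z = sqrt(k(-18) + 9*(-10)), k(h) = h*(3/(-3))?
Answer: -I*sqrt(2)/12 ≈ -0.11785*I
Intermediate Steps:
k(h) = -h (k(h) = h*(3*(-1/3)) = h*(-1) = -h)
z = 6*I*sqrt(2) (z = sqrt(-1*(-18) + 9*(-10)) = sqrt(18 - 90) = sqrt(-72) = 6*I*sqrt(2) ≈ 8.4853*I)
1/z = 1/(6*I*sqrt(2)) = -I*sqrt(2)/12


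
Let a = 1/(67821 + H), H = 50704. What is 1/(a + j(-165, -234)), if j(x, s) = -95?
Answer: -118525/11259874 ≈ -0.010526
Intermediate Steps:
a = 1/118525 (a = 1/(67821 + 50704) = 1/118525 ≈ 8.4370e-6)
1/(a + j(-165, -234)) = 1/(1/118525 - 95) = 1/(-11259874/118525) = -118525/11259874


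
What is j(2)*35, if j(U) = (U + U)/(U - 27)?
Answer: -28/5 ≈ -5.6000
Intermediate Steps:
j(U) = 2*U/(-27 + U) (j(U) = (2*U)/(-27 + U) = 2*U/(-27 + U))
j(2)*35 = (2*2/(-27 + 2))*35 = (2*2/(-25))*35 = (2*2*(-1/25))*35 = -4/25*35 = -28/5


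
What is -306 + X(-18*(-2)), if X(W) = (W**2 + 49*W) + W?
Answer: 2790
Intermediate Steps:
X(W) = W**2 + 50*W
-306 + X(-18*(-2)) = -306 + (-18*(-2))*(50 - 18*(-2)) = -306 + 36*(50 + 36) = -306 + 36*86 = -306 + 3096 = 2790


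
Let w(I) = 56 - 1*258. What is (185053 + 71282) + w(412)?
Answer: 256133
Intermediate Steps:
w(I) = -202 (w(I) = 56 - 258 = -202)
(185053 + 71282) + w(412) = (185053 + 71282) - 202 = 256335 - 202 = 256133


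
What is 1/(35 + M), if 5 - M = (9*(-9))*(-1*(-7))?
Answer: 1/607 ≈ 0.0016474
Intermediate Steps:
M = 572 (M = 5 - 9*(-9)*(-1*(-7)) = 5 - (-81)*7 = 5 - 1*(-567) = 5 + 567 = 572)
1/(35 + M) = 1/(35 + 572) = 1/607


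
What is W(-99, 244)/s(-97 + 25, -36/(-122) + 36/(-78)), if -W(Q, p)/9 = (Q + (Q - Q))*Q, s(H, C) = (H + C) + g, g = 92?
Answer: -69949737/15728 ≈ -4447.5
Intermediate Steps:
s(H, C) = 92 + C + H (s(H, C) = (H + C) + 92 = (C + H) + 92 = 92 + C + H)
W(Q, p) = -9*Q² (W(Q, p) = -9*(Q + (Q - Q))*Q = -9*(Q + 0)*Q = -9*Q*Q = -9*Q²)
W(-99, 244)/s(-97 + 25, -36/(-122) + 36/(-78)) = (-9*(-99)²)/(92 + (-36/(-122) + 36/(-78)) + (-97 + 25)) = (-9*9801)/(92 + (-36*(-1/122) + 36*(-1/78)) - 72) = -88209/(92 + (18/61 - 6/13) - 72) = -88209/(92 - 132/793 - 72) = -88209/15728/793 = -88209*793/15728 = -69949737/15728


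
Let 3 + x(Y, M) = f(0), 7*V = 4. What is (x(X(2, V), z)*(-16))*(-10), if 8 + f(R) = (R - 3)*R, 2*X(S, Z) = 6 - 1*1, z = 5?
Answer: -1760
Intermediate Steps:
V = 4/7 (V = (1/7)*4 = 4/7 ≈ 0.57143)
X(S, Z) = 5/2 (X(S, Z) = (6 - 1*1)/2 = (6 - 1)/2 = (1/2)*5 = 5/2)
f(R) = -8 + R*(-3 + R) (f(R) = -8 + (R - 3)*R = -8 + (-3 + R)*R = -8 + R*(-3 + R))
x(Y, M) = -11 (x(Y, M) = -3 + (-8 + 0**2 - 3*0) = -3 + (-8 + 0 + 0) = -3 - 8 = -11)
(x(X(2, V), z)*(-16))*(-10) = -11*(-16)*(-10) = 176*(-10) = -1760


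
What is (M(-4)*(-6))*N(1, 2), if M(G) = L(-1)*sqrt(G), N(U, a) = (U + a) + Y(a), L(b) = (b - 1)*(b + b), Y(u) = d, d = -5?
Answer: 96*I ≈ 96.0*I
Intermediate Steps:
Y(u) = -5
L(b) = 2*b*(-1 + b) (L(b) = (-1 + b)*(2*b) = 2*b*(-1 + b))
N(U, a) = -5 + U + a (N(U, a) = (U + a) - 5 = -5 + U + a)
M(G) = 4*sqrt(G) (M(G) = (2*(-1)*(-1 - 1))*sqrt(G) = (2*(-1)*(-2))*sqrt(G) = 4*sqrt(G))
(M(-4)*(-6))*N(1, 2) = ((4*sqrt(-4))*(-6))*(-5 + 1 + 2) = ((4*(2*I))*(-6))*(-2) = ((8*I)*(-6))*(-2) = -48*I*(-2) = 96*I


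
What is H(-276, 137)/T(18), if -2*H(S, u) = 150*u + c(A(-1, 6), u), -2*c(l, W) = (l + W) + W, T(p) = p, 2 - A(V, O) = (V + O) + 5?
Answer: -20417/36 ≈ -567.14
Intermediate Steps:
A(V, O) = -3 - O - V (A(V, O) = 2 - ((V + O) + 5) = 2 - ((O + V) + 5) = 2 - (5 + O + V) = 2 + (-5 - O - V) = -3 - O - V)
c(l, W) = -W - l/2 (c(l, W) = -((l + W) + W)/2 = -((W + l) + W)/2 = -(l + 2*W)/2 = -W - l/2)
H(S, u) = -2 - 149*u/2 (H(S, u) = -(150*u + (-u - (-3 - 1*6 - 1*(-1))/2))/2 = -(150*u + (-u - (-3 - 6 + 1)/2))/2 = -(150*u + (-u - ½*(-8)))/2 = -(150*u + (-u + 4))/2 = -(150*u + (4 - u))/2 = -(4 + 149*u)/2 = -2 - 149*u/2)
H(-276, 137)/T(18) = (-2 - 149/2*137)/18 = (-2 - 20413/2)*(1/18) = -20417/2*1/18 = -20417/36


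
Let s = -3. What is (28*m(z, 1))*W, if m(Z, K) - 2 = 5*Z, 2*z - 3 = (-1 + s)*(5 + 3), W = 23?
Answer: -45402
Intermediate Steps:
z = -29/2 (z = 3/2 + ((-1 - 3)*(5 + 3))/2 = 3/2 + (-4*8)/2 = 3/2 + (½)*(-32) = 3/2 - 16 = -29/2 ≈ -14.500)
m(Z, K) = 2 + 5*Z
(28*m(z, 1))*W = (28*(2 + 5*(-29/2)))*23 = (28*(2 - 145/2))*23 = (28*(-141/2))*23 = -1974*23 = -45402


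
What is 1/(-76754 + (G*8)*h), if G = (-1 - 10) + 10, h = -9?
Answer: -1/76682 ≈ -1.3041e-5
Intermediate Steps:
G = -1 (G = -11 + 10 = -1)
1/(-76754 + (G*8)*h) = 1/(-76754 - 1*8*(-9)) = 1/(-76754 - 8*(-9)) = 1/(-76754 + 72) = 1/(-76682) = -1/76682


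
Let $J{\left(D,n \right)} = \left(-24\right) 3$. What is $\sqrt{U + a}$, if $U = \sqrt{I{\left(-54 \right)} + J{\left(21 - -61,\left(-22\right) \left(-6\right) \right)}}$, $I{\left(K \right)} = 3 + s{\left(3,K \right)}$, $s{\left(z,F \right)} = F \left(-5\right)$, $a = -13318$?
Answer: $\sqrt{-13318 + \sqrt{201}} \approx 115.34 i$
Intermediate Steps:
$J{\left(D,n \right)} = -72$
$s{\left(z,F \right)} = - 5 F$
$I{\left(K \right)} = 3 - 5 K$
$U = \sqrt{201}$ ($U = \sqrt{\left(3 - -270\right) - 72} = \sqrt{\left(3 + 270\right) - 72} = \sqrt{273 - 72} = \sqrt{201} \approx 14.177$)
$\sqrt{U + a} = \sqrt{\sqrt{201} - 13318} = \sqrt{-13318 + \sqrt{201}}$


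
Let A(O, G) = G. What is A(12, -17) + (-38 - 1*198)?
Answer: -253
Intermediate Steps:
A(12, -17) + (-38 - 1*198) = -17 + (-38 - 1*198) = -17 + (-38 - 198) = -17 - 236 = -253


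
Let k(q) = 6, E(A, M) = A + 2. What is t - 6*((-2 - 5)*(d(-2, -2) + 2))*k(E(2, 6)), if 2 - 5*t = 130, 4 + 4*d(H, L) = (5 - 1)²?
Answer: 6172/5 ≈ 1234.4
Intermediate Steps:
E(A, M) = 2 + A
d(H, L) = 3 (d(H, L) = -1 + (5 - 1)²/4 = -1 + (¼)*4² = -1 + (¼)*16 = -1 + 4 = 3)
t = -128/5 (t = ⅖ - ⅕*130 = ⅖ - 26 = -128/5 ≈ -25.600)
t - 6*((-2 - 5)*(d(-2, -2) + 2))*k(E(2, 6)) = -128/5 - 6*((-2 - 5)*(3 + 2))*6 = -128/5 - 6*(-7*5)*6 = -128/5 - 6*(-35)*6 = -128/5 - (-210)*6 = -128/5 - 1*(-1260) = -128/5 + 1260 = 6172/5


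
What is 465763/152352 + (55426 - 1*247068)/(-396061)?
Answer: 213667601527/60340685472 ≈ 3.5410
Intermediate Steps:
465763/152352 + (55426 - 1*247068)/(-396061) = 465763*(1/152352) + (55426 - 247068)*(-1/396061) = 465763/152352 - 191642*(-1/396061) = 465763/152352 + 191642/396061 = 213667601527/60340685472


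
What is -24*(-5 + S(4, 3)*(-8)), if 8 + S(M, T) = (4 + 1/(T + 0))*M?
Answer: 1912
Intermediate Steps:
S(M, T) = -8 + M*(4 + 1/T) (S(M, T) = -8 + (4 + 1/(T + 0))*M = -8 + (4 + 1/T)*M = -8 + M*(4 + 1/T))
-24*(-5 + S(4, 3)*(-8)) = -24*(-5 + (-8 + 4*4 + 4/3)*(-8)) = -24*(-5 + (-8 + 16 + 4*(⅓))*(-8)) = -24*(-5 + (-8 + 16 + 4/3)*(-8)) = -24*(-5 + (28/3)*(-8)) = -24*(-5 - 224/3) = -24*(-239/3) = 1912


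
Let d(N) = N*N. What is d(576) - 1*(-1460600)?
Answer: 1792376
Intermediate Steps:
d(N) = N²
d(576) - 1*(-1460600) = 576² - 1*(-1460600) = 331776 + 1460600 = 1792376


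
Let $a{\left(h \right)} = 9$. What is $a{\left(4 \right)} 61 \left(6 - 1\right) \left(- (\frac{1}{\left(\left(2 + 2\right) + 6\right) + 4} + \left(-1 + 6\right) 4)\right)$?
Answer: $- \frac{771345}{14} \approx -55096.0$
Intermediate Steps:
$a{\left(4 \right)} 61 \left(6 - 1\right) \left(- (\frac{1}{\left(\left(2 + 2\right) + 6\right) + 4} + \left(-1 + 6\right) 4)\right) = 9 \cdot 61 \left(6 - 1\right) \left(- (\frac{1}{\left(\left(2 + 2\right) + 6\right) + 4} + \left(-1 + 6\right) 4)\right) = 549 \cdot 5 \left(- (\frac{1}{\left(4 + 6\right) + 4} + 5 \cdot 4)\right) = 549 \cdot 5 \left(- (\frac{1}{10 + 4} + 20)\right) = 549 \cdot 5 \left(- (\frac{1}{14} + 20)\right) = 549 \cdot 5 \left(\left(-1\right) \frac{281}{14}\right) = 549 \cdot 5 \left(- \frac{281}{14}\right) = 549 \left(- \frac{1405}{14}\right) = - \frac{771345}{14}$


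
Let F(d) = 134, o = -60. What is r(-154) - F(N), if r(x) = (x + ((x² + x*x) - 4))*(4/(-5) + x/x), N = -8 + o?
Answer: 46604/5 ≈ 9320.8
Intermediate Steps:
N = -68 (N = -8 - 60 = -68)
r(x) = -⅘ + x/5 + 2*x²/5 (r(x) = (x + ((x² + x²) - 4))*(4*(-⅕) + 1) = (x + (2*x² - 4))*(-⅘ + 1) = (x + (-4 + 2*x²))*(⅕) = (-4 + x + 2*x²)*(⅕) = -⅘ + x/5 + 2*x²/5)
r(-154) - F(N) = (-⅘ + (⅕)*(-154) + (⅖)*(-154)²) - 1*134 = (-⅘ - 154/5 + (⅖)*23716) - 134 = (-⅘ - 154/5 + 47432/5) - 134 = 47274/5 - 134 = 46604/5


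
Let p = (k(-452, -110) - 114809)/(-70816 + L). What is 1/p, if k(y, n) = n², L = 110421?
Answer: -39605/102709 ≈ -0.38560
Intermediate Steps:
p = -102709/39605 (p = ((-110)² - 114809)/(-70816 + 110421) = (12100 - 114809)/39605 = -102709*1/39605 = -102709/39605 ≈ -2.5933)
1/p = 1/(-102709/39605) = -39605/102709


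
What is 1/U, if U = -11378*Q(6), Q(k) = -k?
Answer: 1/68268 ≈ 1.4648e-5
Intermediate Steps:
U = 68268 (U = -(-11378)*6 = -11378*(-6) = 68268)
1/U = 1/68268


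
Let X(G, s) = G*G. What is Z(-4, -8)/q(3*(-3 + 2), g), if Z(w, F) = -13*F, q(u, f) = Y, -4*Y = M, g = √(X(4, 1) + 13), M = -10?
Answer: 208/5 ≈ 41.600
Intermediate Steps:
X(G, s) = G²
g = √29 (g = √(4² + 13) = √(16 + 13) = √29 ≈ 5.3852)
Y = 5/2 (Y = -¼*(-10) = 5/2 ≈ 2.5000)
q(u, f) = 5/2
Z(-4, -8)/q(3*(-3 + 2), g) = (-13*(-8))/(5/2) = 104*(⅖) = 208/5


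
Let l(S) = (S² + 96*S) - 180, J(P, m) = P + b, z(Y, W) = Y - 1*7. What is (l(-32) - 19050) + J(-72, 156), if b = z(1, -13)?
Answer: -21356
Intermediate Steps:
z(Y, W) = -7 + Y (z(Y, W) = Y - 7 = -7 + Y)
b = -6 (b = -7 + 1 = -6)
J(P, m) = -6 + P (J(P, m) = P - 6 = -6 + P)
l(S) = -180 + S² + 96*S
(l(-32) - 19050) + J(-72, 156) = ((-180 + (-32)² + 96*(-32)) - 19050) + (-6 - 72) = ((-180 + 1024 - 3072) - 19050) - 78 = (-2228 - 19050) - 78 = -21278 - 78 = -21356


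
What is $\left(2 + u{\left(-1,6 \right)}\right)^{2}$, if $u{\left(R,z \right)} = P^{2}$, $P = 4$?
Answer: $324$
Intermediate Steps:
$u{\left(R,z \right)} = 16$ ($u{\left(R,z \right)} = 4^{2} = 16$)
$\left(2 + u{\left(-1,6 \right)}\right)^{2} = \left(2 + 16\right)^{2} = 18^{2} = 324$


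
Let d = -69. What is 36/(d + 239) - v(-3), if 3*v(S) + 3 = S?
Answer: 188/85 ≈ 2.2118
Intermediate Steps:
v(S) = -1 + S/3
36/(d + 239) - v(-3) = 36/(-69 + 239) - (-1 + (⅓)*(-3)) = 36/170 - (-1 - 1) = (1/170)*36 - 1*(-2) = 18/85 + 2 = 188/85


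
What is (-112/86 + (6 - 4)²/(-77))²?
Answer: 20106256/10962721 ≈ 1.8341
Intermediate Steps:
(-112/86 + (6 - 4)²/(-77))² = (-112*1/86 + 2²*(-1/77))² = (-56/43 + 4*(-1/77))² = (-56/43 - 4/77)² = (-4484/3311)² = 20106256/10962721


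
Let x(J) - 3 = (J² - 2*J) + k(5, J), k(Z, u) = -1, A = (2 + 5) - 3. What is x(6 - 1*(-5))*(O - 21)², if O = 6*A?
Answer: 909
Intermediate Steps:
A = 4 (A = 7 - 3 = 4)
O = 24 (O = 6*4 = 24)
x(J) = 2 + J² - 2*J (x(J) = 3 + ((J² - 2*J) - 1) = 3 + (-1 + J² - 2*J) = 2 + J² - 2*J)
x(6 - 1*(-5))*(O - 21)² = (2 + (6 - 1*(-5))² - 2*(6 - 1*(-5)))*(24 - 21)² = (2 + (6 + 5)² - 2*(6 + 5))*3² = (2 + 11² - 2*11)*9 = (2 + 121 - 22)*9 = 101*9 = 909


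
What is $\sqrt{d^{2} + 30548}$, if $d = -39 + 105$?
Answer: $2 \sqrt{8726} \approx 186.83$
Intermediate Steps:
$d = 66$
$\sqrt{d^{2} + 30548} = \sqrt{66^{2} + 30548} = \sqrt{4356 + 30548} = \sqrt{34904} = 2 \sqrt{8726}$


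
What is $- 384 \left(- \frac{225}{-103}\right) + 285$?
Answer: $- \frac{57045}{103} \approx -553.83$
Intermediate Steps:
$- 384 \left(- \frac{225}{-103}\right) + 285 = - 384 \left(\left(-225\right) \left(- \frac{1}{103}\right)\right) + 285 = \left(-384\right) \frac{225}{103} + 285 = - \frac{86400}{103} + 285 = - \frac{57045}{103}$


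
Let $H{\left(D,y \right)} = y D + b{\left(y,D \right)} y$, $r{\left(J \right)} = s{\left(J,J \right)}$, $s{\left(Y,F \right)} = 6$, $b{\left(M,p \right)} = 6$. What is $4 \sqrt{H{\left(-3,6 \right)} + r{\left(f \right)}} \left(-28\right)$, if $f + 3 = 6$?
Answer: $- 224 \sqrt{6} \approx -548.69$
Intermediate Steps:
$f = 3$ ($f = -3 + 6 = 3$)
$r{\left(J \right)} = 6$
$H{\left(D,y \right)} = 6 y + D y$ ($H{\left(D,y \right)} = y D + 6 y = D y + 6 y = 6 y + D y$)
$4 \sqrt{H{\left(-3,6 \right)} + r{\left(f \right)}} \left(-28\right) = 4 \sqrt{6 \left(6 - 3\right) + 6} \left(-28\right) = 4 \sqrt{6 \cdot 3 + 6} \left(-28\right) = 4 \sqrt{18 + 6} \left(-28\right) = 4 \sqrt{24} \left(-28\right) = 4 \cdot 2 \sqrt{6} \left(-28\right) = 8 \sqrt{6} \left(-28\right) = - 224 \sqrt{6}$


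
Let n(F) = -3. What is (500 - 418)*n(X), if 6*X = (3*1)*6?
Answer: -246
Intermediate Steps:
X = 3 (X = ((3*1)*6)/6 = (3*6)/6 = (⅙)*18 = 3)
(500 - 418)*n(X) = (500 - 418)*(-3) = 82*(-3) = -246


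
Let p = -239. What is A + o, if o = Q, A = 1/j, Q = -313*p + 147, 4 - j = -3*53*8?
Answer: 95641305/1276 ≈ 74954.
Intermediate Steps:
j = 1276 (j = 4 - (-3*53)*8 = 4 - (-159)*8 = 4 - 1*(-1272) = 4 + 1272 = 1276)
Q = 74954 (Q = -313*(-239) + 147 = 74807 + 147 = 74954)
A = 1/1276 ≈ 0.00078370
o = 74954
A + o = 1/1276 + 74954 = 95641305/1276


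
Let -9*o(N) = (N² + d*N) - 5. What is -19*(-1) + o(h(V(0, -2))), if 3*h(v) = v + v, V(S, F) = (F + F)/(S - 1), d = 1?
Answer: 1496/81 ≈ 18.469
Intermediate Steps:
V(S, F) = 2*F/(-1 + S) (V(S, F) = (2*F)/(-1 + S) = 2*F/(-1 + S))
h(v) = 2*v/3 (h(v) = (v + v)/3 = (2*v)/3 = 2*v/3)
o(N) = 5/9 - N/9 - N²/9 (o(N) = -((N² + 1*N) - 5)/9 = -((N² + N) - 5)/9 = -((N + N²) - 5)/9 = -(-5 + N + N²)/9 = 5/9 - N/9 - N²/9)
-19*(-1) + o(h(V(0, -2))) = -19*(-1) + (5/9 - 2*2*(-2)/(-1 + 0)/27 - 64/(9*(-1 + 0)²)/9) = 19 + (5/9 - 2*2*(-2)/(-1)/27 - (2*(2*(-2)/(-1))/3)²/9) = 19 + (5/9 - 2*2*(-2)*(-1)/27 - (2*(2*(-2)*(-1))/3)²/9) = 19 + (5/9 - 2*4/27 - ((⅔)*4)²/9) = 19 + (5/9 - ⅑*8/3 - (8/3)²/9) = 19 + (5/9 - 8/27 - ⅑*64/9) = 19 + (5/9 - 8/27 - 64/81) = 19 - 43/81 = 1496/81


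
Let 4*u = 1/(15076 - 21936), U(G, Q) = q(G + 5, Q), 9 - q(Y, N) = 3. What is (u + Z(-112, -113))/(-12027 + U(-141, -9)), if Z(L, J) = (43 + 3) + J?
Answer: 612827/109952080 ≈ 0.0055736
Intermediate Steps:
q(Y, N) = 6 (q(Y, N) = 9 - 1*3 = 9 - 3 = 6)
U(G, Q) = 6
u = -1/27440 (u = 1/(4*(15076 - 21936)) = (¼)/(-6860) = (¼)*(-1/6860) = -1/27440 ≈ -3.6443e-5)
Z(L, J) = 46 + J
(u + Z(-112, -113))/(-12027 + U(-141, -9)) = (-1/27440 + (46 - 113))/(-12027 + 6) = (-1/27440 - 67)/(-12021) = -1838481/27440*(-1/12021) = 612827/109952080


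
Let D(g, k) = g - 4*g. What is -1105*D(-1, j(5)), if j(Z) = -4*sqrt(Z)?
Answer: -3315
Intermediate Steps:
D(g, k) = -3*g
-1105*D(-1, j(5)) = -(-3315)*(-1) = -1105*3 = -3315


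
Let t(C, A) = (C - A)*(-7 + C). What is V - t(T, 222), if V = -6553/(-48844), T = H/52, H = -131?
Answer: -70564465547/33018544 ≈ -2137.1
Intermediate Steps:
T = -131/52 ≈ -2.5192
t(C, A) = (-7 + C)*(C - A)
V = 6553/48844 (V = -6553*(-1/48844) = 6553/48844 ≈ 0.13416)
V - t(T, 222) = 6553/48844 - ((-131/52)² - 7*(-131/52) + 7*222 - 1*222*(-131/52)) = 6553/48844 - (17161/2704 + 917/52 + 1554 + 14541/26) = 6553/48844 - 1*5779125/2704 = 6553/48844 - 5779125/2704 = -70564465547/33018544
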